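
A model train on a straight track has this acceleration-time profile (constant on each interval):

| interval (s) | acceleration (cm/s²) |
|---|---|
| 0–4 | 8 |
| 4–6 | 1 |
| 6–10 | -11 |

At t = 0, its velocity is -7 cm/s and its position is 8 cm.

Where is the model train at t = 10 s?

116 cm

On each constant-a segment, Δv = aΔt and Δx = v₀Δt + ½aΔt²; chain segment to segment.
0–4 s: v starts -7 cm/s; Δx = -7·4 + ½·8·4² = 36 cm; v ends 25 cm/s.
4–6 s: v starts 25 cm/s; Δx = 25·2 + ½·1·2² = 52 cm; v ends 27 cm/s.
6–10 s: v starts 27 cm/s; Δx = 27·4 + ½·-11·4² = 20 cm; v ends -17 cm/s.
x(10) = 8 + Σ Δx = 116 cm.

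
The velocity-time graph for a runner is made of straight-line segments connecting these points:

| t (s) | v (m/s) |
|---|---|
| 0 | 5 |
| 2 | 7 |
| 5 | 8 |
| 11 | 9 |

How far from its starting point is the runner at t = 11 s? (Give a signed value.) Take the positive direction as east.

85.5 m

Displacement is the signed area under the v-t curve.
0–2 s: ½(5 + 7)(2) = 12 m
2–5 s: ½(7 + 8)(3) = 22.5 m
5–11 s: ½(8 + 9)(6) = 51 m
Net displacement = 85.5 m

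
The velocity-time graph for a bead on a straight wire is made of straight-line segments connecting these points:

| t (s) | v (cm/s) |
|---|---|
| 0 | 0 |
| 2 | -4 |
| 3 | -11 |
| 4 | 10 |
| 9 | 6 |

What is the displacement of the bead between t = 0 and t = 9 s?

Displacement is the signed area under the v-t curve.
0–2 s: ½(0 + -4)(2) = -4 cm
2–3 s: ½(-4 + -11)(1) = -7.5 cm
3–4 s: ½(-11 + 10)(1) = -0.5 cm
4–9 s: ½(10 + 6)(5) = 40 cm
Net displacement = 28 cm

28 cm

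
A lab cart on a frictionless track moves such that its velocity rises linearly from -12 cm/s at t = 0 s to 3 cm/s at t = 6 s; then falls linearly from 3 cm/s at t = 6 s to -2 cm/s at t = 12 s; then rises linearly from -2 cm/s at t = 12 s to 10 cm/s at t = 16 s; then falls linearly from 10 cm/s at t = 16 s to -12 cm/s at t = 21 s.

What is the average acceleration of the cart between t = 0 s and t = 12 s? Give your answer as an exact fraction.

Average acceleration = Δv/Δt = (-2 − -12)/(12 − 0) = 5/6 cm/s².

5/6 cm/s²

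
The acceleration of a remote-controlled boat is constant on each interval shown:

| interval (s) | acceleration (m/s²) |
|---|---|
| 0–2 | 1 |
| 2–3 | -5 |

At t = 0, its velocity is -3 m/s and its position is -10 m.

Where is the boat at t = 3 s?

On each constant-a segment, Δv = aΔt and Δx = v₀Δt + ½aΔt²; chain segment to segment.
0–2 s: v starts -3 m/s; Δx = -3·2 + ½·1·2² = -4 m; v ends -1 m/s.
2–3 s: v starts -1 m/s; Δx = -1·1 + ½·-5·1² = -3.5 m; v ends -6 m/s.
x(3) = -10 + Σ Δx = -17.5 m.

-17.5 m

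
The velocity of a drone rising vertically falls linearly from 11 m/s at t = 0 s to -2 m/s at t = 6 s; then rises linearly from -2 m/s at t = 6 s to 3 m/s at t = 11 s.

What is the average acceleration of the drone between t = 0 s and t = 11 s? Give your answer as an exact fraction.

Average acceleration = Δv/Δt = (3 − 11)/(11 − 0) = -8/11 m/s².

-8/11 m/s²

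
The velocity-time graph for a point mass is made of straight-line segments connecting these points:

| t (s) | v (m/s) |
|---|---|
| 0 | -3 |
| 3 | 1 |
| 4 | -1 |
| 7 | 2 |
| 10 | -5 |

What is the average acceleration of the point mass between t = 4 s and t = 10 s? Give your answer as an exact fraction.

-2/3 m/s²

Average acceleration = Δv/Δt = (-5 − -1)/(10 − 4) = -2/3 m/s².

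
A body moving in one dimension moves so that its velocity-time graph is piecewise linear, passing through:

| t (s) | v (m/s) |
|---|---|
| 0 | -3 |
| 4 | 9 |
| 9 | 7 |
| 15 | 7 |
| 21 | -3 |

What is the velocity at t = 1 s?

On 0–4 s the graph is linear from -3 to 9 m/s: v(1) = -3 + (9 − -3)·(1 − 0)/(4 − 0) = 0 m/s.

0 m/s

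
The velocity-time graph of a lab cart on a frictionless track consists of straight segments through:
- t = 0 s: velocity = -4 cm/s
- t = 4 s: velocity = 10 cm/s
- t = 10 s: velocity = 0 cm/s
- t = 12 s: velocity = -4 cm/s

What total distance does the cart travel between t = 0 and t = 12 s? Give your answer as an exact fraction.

354/7 cm

Total distance travelled is ∫|v| dt — sum the magnitudes of each area piece.
0–4 s: v = 0 at t = 8/7 s; triangle areas 16/7 + 100/7 = 116/7 cm
4–10 s: |½(10 + 0)(6)| = 30 cm
10–12 s: |½(0 + -4)(2)| = 4 cm
Total distance = 354/7 cm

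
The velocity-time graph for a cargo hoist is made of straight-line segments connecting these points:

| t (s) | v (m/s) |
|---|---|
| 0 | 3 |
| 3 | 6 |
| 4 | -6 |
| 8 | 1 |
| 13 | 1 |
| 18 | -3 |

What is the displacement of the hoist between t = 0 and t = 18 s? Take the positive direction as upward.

3.5 m

Displacement is the signed area under the v-t curve.
0–3 s: ½(3 + 6)(3) = 13.5 m
3–4 s: ½(6 + -6)(1) = 0 m
4–8 s: ½(-6 + 1)(4) = -10 m
8–13 s: 1 × 5 = 5 m
13–18 s: ½(1 + -3)(5) = -5 m
Net displacement = 3.5 m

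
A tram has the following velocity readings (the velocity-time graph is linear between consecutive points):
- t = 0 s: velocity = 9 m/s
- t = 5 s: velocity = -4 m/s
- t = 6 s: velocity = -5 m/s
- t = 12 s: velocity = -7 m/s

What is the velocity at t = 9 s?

-6 m/s

On 6–12 s the graph is linear from -5 to -7 m/s: v(9) = -5 + (-7 − -5)·(9 − 6)/(12 − 6) = -6 m/s.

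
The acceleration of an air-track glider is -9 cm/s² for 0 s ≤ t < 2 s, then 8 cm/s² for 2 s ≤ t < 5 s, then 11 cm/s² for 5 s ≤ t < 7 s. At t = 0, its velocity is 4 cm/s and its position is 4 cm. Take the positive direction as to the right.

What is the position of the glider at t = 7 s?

30 cm

On each constant-a segment, Δv = aΔt and Δx = v₀Δt + ½aΔt²; chain segment to segment.
0–2 s: v starts 4 cm/s; Δx = 4·2 + ½·-9·2² = -10 cm; v ends -14 cm/s.
2–5 s: v starts -14 cm/s; Δx = -14·3 + ½·8·3² = -6 cm; v ends 10 cm/s.
5–7 s: v starts 10 cm/s; Δx = 10·2 + ½·11·2² = 42 cm; v ends 32 cm/s.
x(7) = 4 + Σ Δx = 30 cm.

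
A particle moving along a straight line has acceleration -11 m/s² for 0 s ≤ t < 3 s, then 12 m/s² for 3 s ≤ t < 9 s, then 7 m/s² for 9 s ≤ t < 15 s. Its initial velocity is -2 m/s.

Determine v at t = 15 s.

Δv equals the area under the a-t graph; then v = v₀ + Δv.
0–3 s: -11 × 3 = -33 m/s
3–9 s: 12 × 6 = 72 m/s
9–15 s: 7 × 6 = 42 m/s
Δv = 81 m/s, so v(15) = -2 + (81) = 79 m/s.

79 m/s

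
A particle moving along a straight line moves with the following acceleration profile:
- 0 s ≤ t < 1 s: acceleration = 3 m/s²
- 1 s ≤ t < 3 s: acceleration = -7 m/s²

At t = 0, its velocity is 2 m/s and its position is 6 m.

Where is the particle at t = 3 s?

5.5 m

On each constant-a segment, Δv = aΔt and Δx = v₀Δt + ½aΔt²; chain segment to segment.
0–1 s: v starts 2 m/s; Δx = 2·1 + ½·3·1² = 3.5 m; v ends 5 m/s.
1–3 s: v starts 5 m/s; Δx = 5·2 + ½·-7·2² = -4 m; v ends -9 m/s.
x(3) = 6 + Σ Δx = 5.5 m.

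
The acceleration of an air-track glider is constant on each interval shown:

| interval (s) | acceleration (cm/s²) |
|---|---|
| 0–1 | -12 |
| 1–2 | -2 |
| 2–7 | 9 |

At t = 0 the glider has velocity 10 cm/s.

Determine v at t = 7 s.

41 cm/s

Δv equals the area under the a-t graph; then v = v₀ + Δv.
0–1 s: -12 × 1 = -12 cm/s
1–2 s: -2 × 1 = -2 cm/s
2–7 s: 9 × 5 = 45 cm/s
Δv = 31 cm/s, so v(7) = 10 + (31) = 41 cm/s.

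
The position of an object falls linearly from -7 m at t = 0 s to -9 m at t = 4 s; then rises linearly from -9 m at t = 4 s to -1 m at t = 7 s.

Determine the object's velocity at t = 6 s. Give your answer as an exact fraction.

8/3 m/s

Velocity is the slope of the x-t graph on 4–7 s: (-1 − -9)/(7 − 4) = 8/3 m/s.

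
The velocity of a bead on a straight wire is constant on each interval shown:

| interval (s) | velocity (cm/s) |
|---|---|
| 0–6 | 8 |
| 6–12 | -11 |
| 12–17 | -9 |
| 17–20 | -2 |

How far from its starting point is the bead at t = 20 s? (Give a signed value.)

-69 cm

Net displacement equals the area under the velocity-time graph (areas below the axis count negative).
0–6 s: 8 × 6 = 48 cm
6–12 s: -11 × 6 = -66 cm
12–17 s: -9 × 5 = -45 cm
17–20 s: -2 × 3 = -6 cm
Net displacement = -69 cm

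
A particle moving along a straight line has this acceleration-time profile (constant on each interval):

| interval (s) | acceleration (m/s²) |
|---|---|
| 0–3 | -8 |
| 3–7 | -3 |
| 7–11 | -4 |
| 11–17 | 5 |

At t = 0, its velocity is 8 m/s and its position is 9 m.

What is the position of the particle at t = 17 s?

-409 m

On each constant-a segment, Δv = aΔt and Δx = v₀Δt + ½aΔt²; chain segment to segment.
0–3 s: v starts 8 m/s; Δx = 8·3 + ½·-8·3² = -12 m; v ends -16 m/s.
3–7 s: v starts -16 m/s; Δx = -16·4 + ½·-3·4² = -88 m; v ends -28 m/s.
7–11 s: v starts -28 m/s; Δx = -28·4 + ½·-4·4² = -144 m; v ends -44 m/s.
11–17 s: v starts -44 m/s; Δx = -44·6 + ½·5·6² = -174 m; v ends -14 m/s.
x(17) = 9 + Σ Δx = -409 m.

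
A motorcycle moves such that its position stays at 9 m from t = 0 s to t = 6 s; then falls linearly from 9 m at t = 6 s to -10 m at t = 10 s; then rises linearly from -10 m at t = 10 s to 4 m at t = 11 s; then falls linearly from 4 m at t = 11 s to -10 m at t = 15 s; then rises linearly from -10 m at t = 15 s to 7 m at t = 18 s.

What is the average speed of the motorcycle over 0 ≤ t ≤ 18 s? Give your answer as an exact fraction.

Average speed = (total path length)/(elapsed time); on a piecewise-linear x-t graph the path length is Σ|Δx|.
0–6 s: |Δx| = |9 − 9| = 0 m
6–10 s: |Δx| = |-10 − 9| = 19 m
10–11 s: |Δx| = |4 − -10| = 14 m
11–15 s: |Δx| = |-10 − 4| = 14 m
15–18 s: |Δx| = |7 − -10| = 17 m
Total path = 64 m; average speed = 64/18 = 32/9 m/s.

32/9 m/s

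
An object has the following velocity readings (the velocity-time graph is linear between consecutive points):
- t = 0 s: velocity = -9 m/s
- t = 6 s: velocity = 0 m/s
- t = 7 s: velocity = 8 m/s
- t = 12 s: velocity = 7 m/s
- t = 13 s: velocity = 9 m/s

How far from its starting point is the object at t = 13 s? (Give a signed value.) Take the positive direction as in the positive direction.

22.5 m

Net displacement equals the area under the velocity-time graph (areas below the axis count negative).
0–6 s: ½(-9 + 0)(6) = -27 m
6–7 s: ½(0 + 8)(1) = 4 m
7–12 s: ½(8 + 7)(5) = 37.5 m
12–13 s: ½(7 + 9)(1) = 8 m
Net displacement = 22.5 m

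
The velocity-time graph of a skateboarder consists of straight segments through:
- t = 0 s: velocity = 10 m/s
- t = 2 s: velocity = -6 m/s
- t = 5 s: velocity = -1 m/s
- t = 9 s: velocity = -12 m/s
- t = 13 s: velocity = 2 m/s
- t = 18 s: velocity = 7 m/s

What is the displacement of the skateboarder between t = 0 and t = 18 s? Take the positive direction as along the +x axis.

Displacement is the signed area under the v-t curve.
0–2 s: ½(10 + -6)(2) = 4 m
2–5 s: ½(-6 + -1)(3) = -10.5 m
5–9 s: ½(-1 + -12)(4) = -26 m
9–13 s: ½(-12 + 2)(4) = -20 m
13–18 s: ½(2 + 7)(5) = 22.5 m
Net displacement = -30 m

-30 m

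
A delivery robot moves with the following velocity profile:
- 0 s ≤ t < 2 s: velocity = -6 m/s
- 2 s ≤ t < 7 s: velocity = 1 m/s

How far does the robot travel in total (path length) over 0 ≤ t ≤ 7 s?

17 m

Distance (not displacement) is the total path length: add the absolute areas under v-t.
0–2 s: |-6| × 2 = 12 m
2–7 s: |1| × 5 = 5 m
Total distance = 17 m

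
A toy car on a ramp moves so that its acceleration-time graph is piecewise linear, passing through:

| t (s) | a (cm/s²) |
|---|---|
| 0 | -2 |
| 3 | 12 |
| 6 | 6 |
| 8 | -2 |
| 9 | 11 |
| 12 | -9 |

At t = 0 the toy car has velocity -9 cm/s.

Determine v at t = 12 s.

44.5 cm/s

Δv equals the area under the a-t graph; then v = v₀ + Δv.
0–3 s: ½(-2 + 12)(3) = 15 cm/s
3–6 s: ½(12 + 6)(3) = 27 cm/s
6–8 s: ½(6 + -2)(2) = 4 cm/s
8–9 s: ½(-2 + 11)(1) = 4.5 cm/s
9–12 s: ½(11 + -9)(3) = 3 cm/s
Δv = 53.5 cm/s, so v(12) = -9 + (53.5) = 44.5 cm/s.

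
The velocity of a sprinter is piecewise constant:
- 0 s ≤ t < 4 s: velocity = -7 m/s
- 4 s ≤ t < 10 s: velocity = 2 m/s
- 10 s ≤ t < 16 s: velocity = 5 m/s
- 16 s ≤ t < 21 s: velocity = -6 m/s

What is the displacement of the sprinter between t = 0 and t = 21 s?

Displacement is the signed area under the v-t curve.
0–4 s: -7 × 4 = -28 m
4–10 s: 2 × 6 = 12 m
10–16 s: 5 × 6 = 30 m
16–21 s: -6 × 5 = -30 m
Net displacement = -16 m

-16 m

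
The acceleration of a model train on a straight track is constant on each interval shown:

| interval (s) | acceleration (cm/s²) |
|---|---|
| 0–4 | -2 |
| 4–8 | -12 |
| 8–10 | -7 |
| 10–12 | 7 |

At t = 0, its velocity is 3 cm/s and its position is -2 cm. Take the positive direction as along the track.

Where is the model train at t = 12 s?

-362 cm

On each constant-a segment, Δv = aΔt and Δx = v₀Δt + ½aΔt²; chain segment to segment.
0–4 s: v starts 3 cm/s; Δx = 3·4 + ½·-2·4² = -4 cm; v ends -5 cm/s.
4–8 s: v starts -5 cm/s; Δx = -5·4 + ½·-12·4² = -116 cm; v ends -53 cm/s.
8–10 s: v starts -53 cm/s; Δx = -53·2 + ½·-7·2² = -120 cm; v ends -67 cm/s.
10–12 s: v starts -67 cm/s; Δx = -67·2 + ½·7·2² = -120 cm; v ends -53 cm/s.
x(12) = -2 + Σ Δx = -362 cm.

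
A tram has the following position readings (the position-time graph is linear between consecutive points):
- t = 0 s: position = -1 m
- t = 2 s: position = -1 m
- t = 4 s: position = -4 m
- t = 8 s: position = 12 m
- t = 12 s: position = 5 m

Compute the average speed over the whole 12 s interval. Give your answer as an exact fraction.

13/6 m/s

Average speed = (total path length)/(elapsed time); on a piecewise-linear x-t graph the path length is Σ|Δx|.
0–2 s: |Δx| = |-1 − -1| = 0 m
2–4 s: |Δx| = |-4 − -1| = 3 m
4–8 s: |Δx| = |12 − -4| = 16 m
8–12 s: |Δx| = |5 − 12| = 7 m
Total path = 26 m; average speed = 26/12 = 13/6 m/s.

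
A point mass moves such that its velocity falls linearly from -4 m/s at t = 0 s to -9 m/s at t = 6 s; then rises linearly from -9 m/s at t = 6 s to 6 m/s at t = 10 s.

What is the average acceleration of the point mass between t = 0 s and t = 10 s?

Average acceleration = Δv/Δt = (6 − -4)/(10 − 0) = 1 m/s².

1 m/s²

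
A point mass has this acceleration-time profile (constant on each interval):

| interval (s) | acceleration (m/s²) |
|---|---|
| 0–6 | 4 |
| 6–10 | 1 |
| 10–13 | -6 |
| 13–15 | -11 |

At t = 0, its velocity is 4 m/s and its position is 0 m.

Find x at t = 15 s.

291 m

On each constant-a segment, Δv = aΔt and Δx = v₀Δt + ½aΔt²; chain segment to segment.
0–6 s: v starts 4 m/s; Δx = 4·6 + ½·4·6² = 96 m; v ends 28 m/s.
6–10 s: v starts 28 m/s; Δx = 28·4 + ½·1·4² = 120 m; v ends 32 m/s.
10–13 s: v starts 32 m/s; Δx = 32·3 + ½·-6·3² = 69 m; v ends 14 m/s.
13–15 s: v starts 14 m/s; Δx = 14·2 + ½·-11·2² = 6 m; v ends -8 m/s.
x(15) = 0 + Σ Δx = 291 m.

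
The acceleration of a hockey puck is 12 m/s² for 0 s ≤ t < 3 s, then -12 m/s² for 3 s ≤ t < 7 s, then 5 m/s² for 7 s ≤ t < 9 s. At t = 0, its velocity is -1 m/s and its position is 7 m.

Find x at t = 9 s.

86 m

On each constant-a segment, Δv = aΔt and Δx = v₀Δt + ½aΔt²; chain segment to segment.
0–3 s: v starts -1 m/s; Δx = -1·3 + ½·12·3² = 51 m; v ends 35 m/s.
3–7 s: v starts 35 m/s; Δx = 35·4 + ½·-12·4² = 44 m; v ends -13 m/s.
7–9 s: v starts -13 m/s; Δx = -13·2 + ½·5·2² = -16 m; v ends -3 m/s.
x(9) = 7 + Σ Δx = 86 m.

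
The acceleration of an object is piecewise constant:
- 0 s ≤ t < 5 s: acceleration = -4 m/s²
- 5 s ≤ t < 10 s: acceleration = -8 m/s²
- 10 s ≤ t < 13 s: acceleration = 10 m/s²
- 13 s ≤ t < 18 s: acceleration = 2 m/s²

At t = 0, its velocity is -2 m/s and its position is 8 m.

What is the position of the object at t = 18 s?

On each constant-a segment, Δv = aΔt and Δx = v₀Δt + ½aΔt²; chain segment to segment.
0–5 s: v starts -2 m/s; Δx = -2·5 + ½·-4·5² = -60 m; v ends -22 m/s.
5–10 s: v starts -22 m/s; Δx = -22·5 + ½·-8·5² = -210 m; v ends -62 m/s.
10–13 s: v starts -62 m/s; Δx = -62·3 + ½·10·3² = -141 m; v ends -32 m/s.
13–18 s: v starts -32 m/s; Δx = -32·5 + ½·2·5² = -135 m; v ends -22 m/s.
x(18) = 8 + Σ Δx = -538 m.

-538 m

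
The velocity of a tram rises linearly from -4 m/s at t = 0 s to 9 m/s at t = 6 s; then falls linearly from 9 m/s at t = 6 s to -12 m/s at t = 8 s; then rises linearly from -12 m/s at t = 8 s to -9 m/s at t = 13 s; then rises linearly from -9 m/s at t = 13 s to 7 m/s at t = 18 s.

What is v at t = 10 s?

On 8–13 s the graph is linear from -12 to -9 m/s: v(10) = -12 + (-9 − -12)·(10 − 8)/(13 − 8) = -10.8 m/s.

-10.8 m/s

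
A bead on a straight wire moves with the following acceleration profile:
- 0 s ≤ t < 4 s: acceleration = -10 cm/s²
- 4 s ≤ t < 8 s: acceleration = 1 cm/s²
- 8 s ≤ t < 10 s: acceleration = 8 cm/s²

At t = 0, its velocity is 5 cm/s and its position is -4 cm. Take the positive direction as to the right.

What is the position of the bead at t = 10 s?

On each constant-a segment, Δv = aΔt and Δx = v₀Δt + ½aΔt²; chain segment to segment.
0–4 s: v starts 5 cm/s; Δx = 5·4 + ½·-10·4² = -60 cm; v ends -35 cm/s.
4–8 s: v starts -35 cm/s; Δx = -35·4 + ½·1·4² = -132 cm; v ends -31 cm/s.
8–10 s: v starts -31 cm/s; Δx = -31·2 + ½·8·2² = -46 cm; v ends -15 cm/s.
x(10) = -4 + Σ Δx = -242 cm.

-242 cm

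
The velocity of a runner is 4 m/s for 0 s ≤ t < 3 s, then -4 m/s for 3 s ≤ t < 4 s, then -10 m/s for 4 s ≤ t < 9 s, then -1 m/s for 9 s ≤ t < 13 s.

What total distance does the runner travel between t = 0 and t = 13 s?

Distance (not displacement) is the total path length: add the absolute areas under v-t.
0–3 s: |4| × 3 = 12 m
3–4 s: |-4| × 1 = 4 m
4–9 s: |-10| × 5 = 50 m
9–13 s: |-1| × 4 = 4 m
Total distance = 70 m

70 m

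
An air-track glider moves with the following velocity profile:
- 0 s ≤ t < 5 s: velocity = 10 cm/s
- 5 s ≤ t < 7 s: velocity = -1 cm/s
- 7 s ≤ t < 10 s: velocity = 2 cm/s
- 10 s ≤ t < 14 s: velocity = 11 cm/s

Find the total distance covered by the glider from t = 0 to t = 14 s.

102 cm

Total distance travelled is ∫|v| dt — sum the magnitudes of each area piece.
0–5 s: |10| × 5 = 50 cm
5–7 s: |-1| × 2 = 2 cm
7–10 s: |2| × 3 = 6 cm
10–14 s: |11| × 4 = 44 cm
Total distance = 102 cm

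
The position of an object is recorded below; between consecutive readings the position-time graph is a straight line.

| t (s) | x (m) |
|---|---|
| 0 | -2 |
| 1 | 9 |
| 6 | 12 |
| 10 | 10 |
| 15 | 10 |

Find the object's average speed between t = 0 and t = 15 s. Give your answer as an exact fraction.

Average speed = (total path length)/(elapsed time); on a piecewise-linear x-t graph the path length is Σ|Δx|.
0–1 s: |Δx| = |9 − -2| = 11 m
1–6 s: |Δx| = |12 − 9| = 3 m
6–10 s: |Δx| = |10 − 12| = 2 m
10–15 s: |Δx| = |10 − 10| = 0 m
Total path = 16 m; average speed = 16/15 = 16/15 m/s.

16/15 m/s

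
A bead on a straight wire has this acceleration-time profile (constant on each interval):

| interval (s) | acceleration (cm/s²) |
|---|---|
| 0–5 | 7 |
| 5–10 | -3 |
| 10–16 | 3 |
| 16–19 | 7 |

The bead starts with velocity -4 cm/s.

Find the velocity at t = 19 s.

Δv equals the area under the a-t graph; then v = v₀ + Δv.
0–5 s: 7 × 5 = 35 cm/s
5–10 s: -3 × 5 = -15 cm/s
10–16 s: 3 × 6 = 18 cm/s
16–19 s: 7 × 3 = 21 cm/s
Δv = 59 cm/s, so v(19) = -4 + (59) = 55 cm/s.

55 cm/s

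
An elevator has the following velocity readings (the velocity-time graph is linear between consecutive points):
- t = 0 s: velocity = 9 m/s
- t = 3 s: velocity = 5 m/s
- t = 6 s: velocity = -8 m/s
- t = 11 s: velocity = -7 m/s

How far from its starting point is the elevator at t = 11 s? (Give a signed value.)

-21 m

Displacement is the signed area under the v-t curve.
0–3 s: ½(9 + 5)(3) = 21 m
3–6 s: ½(5 + -8)(3) = -4.5 m
6–11 s: ½(-8 + -7)(5) = -37.5 m
Net displacement = -21 m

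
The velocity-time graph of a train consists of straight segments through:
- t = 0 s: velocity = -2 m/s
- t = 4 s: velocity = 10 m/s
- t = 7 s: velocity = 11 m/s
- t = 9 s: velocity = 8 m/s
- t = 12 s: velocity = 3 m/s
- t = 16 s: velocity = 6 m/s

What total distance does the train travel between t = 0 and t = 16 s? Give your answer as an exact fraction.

307/3 m

Total distance travelled is ∫|v| dt — sum the magnitudes of each area piece.
0–4 s: v = 0 at t = 2/3 s; triangle areas 2/3 + 50/3 = 52/3 m
4–7 s: |½(10 + 11)(3)| = 31.5 m
7–9 s: |½(11 + 8)(2)| = 19 m
9–12 s: |½(8 + 3)(3)| = 16.5 m
12–16 s: |½(3 + 6)(4)| = 18 m
Total distance = 307/3 m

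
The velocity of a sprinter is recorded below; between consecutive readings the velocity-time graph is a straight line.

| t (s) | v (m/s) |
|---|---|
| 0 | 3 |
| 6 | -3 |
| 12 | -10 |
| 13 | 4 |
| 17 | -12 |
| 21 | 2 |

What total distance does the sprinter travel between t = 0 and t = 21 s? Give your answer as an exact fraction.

Distance (not displacement) is the total path length: add the absolute areas under v-t.
0–6 s: v = 0 at t = 3 s; triangle areas 4.5 + 4.5 = 9 m
6–12 s: |½(-3 + -10)(6)| = 39 m
12–13 s: v = 0 at t = 89/7 s; triangle areas 25/7 + 4/7 = 29/7 m
13–17 s: v = 0 at t = 14 s; triangle areas 2 + 18 = 20 m
17–21 s: v = 0 at t = 143/7 s; triangle areas 144/7 + 4/7 = 148/7 m
Total distance = 653/7 m

653/7 m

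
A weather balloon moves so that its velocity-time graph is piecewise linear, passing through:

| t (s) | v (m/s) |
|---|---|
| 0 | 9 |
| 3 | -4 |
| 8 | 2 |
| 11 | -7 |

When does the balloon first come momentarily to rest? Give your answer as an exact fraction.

v changes sign on 0–3 s (from 9 to -4); the graph is linear there, so v = 0 at t = 0 + (-9)·(3 − 0)/(-4 − 9) = 27/13 s.

t = 27/13 s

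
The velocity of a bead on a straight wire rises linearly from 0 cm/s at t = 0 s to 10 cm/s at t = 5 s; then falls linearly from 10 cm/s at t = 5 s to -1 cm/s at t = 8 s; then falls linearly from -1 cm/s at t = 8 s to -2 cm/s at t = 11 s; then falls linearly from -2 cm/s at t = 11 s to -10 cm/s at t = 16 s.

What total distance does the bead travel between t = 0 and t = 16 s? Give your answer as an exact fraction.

Total distance travelled is ∫|v| dt — sum the magnitudes of each area piece.
0–5 s: |½(0 + 10)(5)| = 25 cm
5–8 s: v = 0 at t = 85/11 s; triangle areas 150/11 + 3/22 = 303/22 cm
8–11 s: |½(-1 + -2)(3)| = 4.5 cm
11–16 s: |½(-2 + -10)(5)| = 30 cm
Total distance = 806/11 cm

806/11 cm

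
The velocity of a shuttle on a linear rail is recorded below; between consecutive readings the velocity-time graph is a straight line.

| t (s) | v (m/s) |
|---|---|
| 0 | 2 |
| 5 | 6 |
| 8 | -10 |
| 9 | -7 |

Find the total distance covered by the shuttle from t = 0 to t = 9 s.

41.25 m

Total distance travelled is ∫|v| dt — sum the magnitudes of each area piece.
0–5 s: |½(2 + 6)(5)| = 20 m
5–8 s: v = 0 at t = 6.125 s; triangle areas 3.375 + 9.375 = 12.75 m
8–9 s: |½(-10 + -7)(1)| = 8.5 m
Total distance = 41.25 m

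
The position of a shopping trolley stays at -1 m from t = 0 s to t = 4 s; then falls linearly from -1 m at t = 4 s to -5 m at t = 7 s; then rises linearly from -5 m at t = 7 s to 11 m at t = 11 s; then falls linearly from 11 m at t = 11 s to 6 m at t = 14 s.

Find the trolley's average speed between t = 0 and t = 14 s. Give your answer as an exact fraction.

25/14 m/s

Average speed = (total path length)/(elapsed time); on a piecewise-linear x-t graph the path length is Σ|Δx|.
0–4 s: |Δx| = |-1 − -1| = 0 m
4–7 s: |Δx| = |-5 − -1| = 4 m
7–11 s: |Δx| = |11 − -5| = 16 m
11–14 s: |Δx| = |6 − 11| = 5 m
Total path = 25 m; average speed = 25/14 = 25/14 m/s.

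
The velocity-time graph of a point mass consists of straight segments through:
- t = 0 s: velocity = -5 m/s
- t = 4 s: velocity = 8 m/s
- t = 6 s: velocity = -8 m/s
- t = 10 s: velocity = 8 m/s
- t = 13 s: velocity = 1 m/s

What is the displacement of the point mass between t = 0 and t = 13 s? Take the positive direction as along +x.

19.5 m

Displacement is the signed area under the v-t curve.
0–4 s: ½(-5 + 8)(4) = 6 m
4–6 s: ½(8 + -8)(2) = 0 m
6–10 s: ½(-8 + 8)(4) = 0 m
10–13 s: ½(8 + 1)(3) = 13.5 m
Net displacement = 19.5 m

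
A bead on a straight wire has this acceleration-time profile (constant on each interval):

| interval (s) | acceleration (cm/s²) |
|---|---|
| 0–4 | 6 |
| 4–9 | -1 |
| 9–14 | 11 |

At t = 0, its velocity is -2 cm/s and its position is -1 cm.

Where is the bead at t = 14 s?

On each constant-a segment, Δv = aΔt and Δx = v₀Δt + ½aΔt²; chain segment to segment.
0–4 s: v starts -2 cm/s; Δx = -2·4 + ½·6·4² = 40 cm; v ends 22 cm/s.
4–9 s: v starts 22 cm/s; Δx = 22·5 + ½·-1·5² = 97.5 cm; v ends 17 cm/s.
9–14 s: v starts 17 cm/s; Δx = 17·5 + ½·11·5² = 222.5 cm; v ends 72 cm/s.
x(14) = -1 + Σ Δx = 359 cm.

359 cm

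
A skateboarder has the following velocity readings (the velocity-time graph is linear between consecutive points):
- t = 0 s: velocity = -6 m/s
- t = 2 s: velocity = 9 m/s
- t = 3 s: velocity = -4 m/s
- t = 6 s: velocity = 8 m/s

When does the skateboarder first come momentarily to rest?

v changes sign on 0–2 s (from -6 to 9); the graph is linear there, so v = 0 at t = 0 + (6)·(2 − 0)/(9 − -6) = 0.8 s.

t = 0.8 s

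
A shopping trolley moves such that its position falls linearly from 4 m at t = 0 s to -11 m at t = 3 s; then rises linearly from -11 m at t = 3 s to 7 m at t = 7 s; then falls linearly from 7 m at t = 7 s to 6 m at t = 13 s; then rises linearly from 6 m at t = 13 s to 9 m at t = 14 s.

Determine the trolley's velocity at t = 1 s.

-5 m/s

Velocity is the slope of the x-t graph on 0–3 s: (-11 − 4)/(3 − 0) = -5 m/s.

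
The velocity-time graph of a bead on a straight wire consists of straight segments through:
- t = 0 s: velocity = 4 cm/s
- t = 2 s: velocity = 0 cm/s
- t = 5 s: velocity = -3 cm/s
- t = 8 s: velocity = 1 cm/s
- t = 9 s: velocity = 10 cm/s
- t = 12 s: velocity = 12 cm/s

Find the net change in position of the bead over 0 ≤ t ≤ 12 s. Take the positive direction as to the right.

35 cm

Displacement is the signed area under the v-t curve.
0–2 s: ½(4 + 0)(2) = 4 cm
2–5 s: ½(0 + -3)(3) = -4.5 cm
5–8 s: ½(-3 + 1)(3) = -3 cm
8–9 s: ½(1 + 10)(1) = 5.5 cm
9–12 s: ½(10 + 12)(3) = 33 cm
Net displacement = 35 cm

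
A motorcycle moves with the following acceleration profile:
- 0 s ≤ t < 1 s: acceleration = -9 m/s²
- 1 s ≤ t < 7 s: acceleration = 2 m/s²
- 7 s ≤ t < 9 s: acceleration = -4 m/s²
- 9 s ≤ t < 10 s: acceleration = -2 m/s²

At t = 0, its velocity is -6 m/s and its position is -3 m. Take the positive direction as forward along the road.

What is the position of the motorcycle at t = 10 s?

-93.5 m

On each constant-a segment, Δv = aΔt and Δx = v₀Δt + ½aΔt²; chain segment to segment.
0–1 s: v starts -6 m/s; Δx = -6·1 + ½·-9·1² = -10.5 m; v ends -15 m/s.
1–7 s: v starts -15 m/s; Δx = -15·6 + ½·2·6² = -54 m; v ends -3 m/s.
7–9 s: v starts -3 m/s; Δx = -3·2 + ½·-4·2² = -14 m; v ends -11 m/s.
9–10 s: v starts -11 m/s; Δx = -11·1 + ½·-2·1² = -12 m; v ends -13 m/s.
x(10) = -3 + Σ Δx = -93.5 m.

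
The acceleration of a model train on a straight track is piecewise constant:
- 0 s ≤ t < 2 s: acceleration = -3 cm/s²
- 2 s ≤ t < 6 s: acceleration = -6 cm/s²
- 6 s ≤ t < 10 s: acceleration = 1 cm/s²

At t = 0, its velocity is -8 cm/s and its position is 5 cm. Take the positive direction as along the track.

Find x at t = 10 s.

On each constant-a segment, Δv = aΔt and Δx = v₀Δt + ½aΔt²; chain segment to segment.
0–2 s: v starts -8 cm/s; Δx = -8·2 + ½·-3·2² = -22 cm; v ends -14 cm/s.
2–6 s: v starts -14 cm/s; Δx = -14·4 + ½·-6·4² = -104 cm; v ends -38 cm/s.
6–10 s: v starts -38 cm/s; Δx = -38·4 + ½·1·4² = -144 cm; v ends -34 cm/s.
x(10) = 5 + Σ Δx = -265 cm.

-265 cm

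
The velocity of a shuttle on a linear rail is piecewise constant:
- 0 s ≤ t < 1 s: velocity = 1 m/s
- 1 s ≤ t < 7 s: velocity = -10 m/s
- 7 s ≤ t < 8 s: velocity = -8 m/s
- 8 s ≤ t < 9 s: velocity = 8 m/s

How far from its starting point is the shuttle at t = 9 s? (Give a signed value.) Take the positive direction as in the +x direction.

Net displacement equals the area under the velocity-time graph (areas below the axis count negative).
0–1 s: 1 × 1 = 1 m
1–7 s: -10 × 6 = -60 m
7–8 s: -8 × 1 = -8 m
8–9 s: 8 × 1 = 8 m
Net displacement = -59 m

-59 m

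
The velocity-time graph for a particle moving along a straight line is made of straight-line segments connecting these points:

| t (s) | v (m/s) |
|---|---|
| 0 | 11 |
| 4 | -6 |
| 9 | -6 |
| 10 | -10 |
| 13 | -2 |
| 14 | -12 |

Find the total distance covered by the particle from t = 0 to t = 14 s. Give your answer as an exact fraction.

Total distance travelled is ∫|v| dt — sum the magnitudes of each area piece.
0–4 s: v = 0 at t = 44/17 s; triangle areas 242/17 + 72/17 = 314/17 m
4–9 s: |-6| × 5 = 30 m
9–10 s: |½(-6 + -10)(1)| = 8 m
10–13 s: |½(-10 + -2)(3)| = 18 m
13–14 s: |½(-2 + -12)(1)| = 7 m
Total distance = 1385/17 m

1385/17 m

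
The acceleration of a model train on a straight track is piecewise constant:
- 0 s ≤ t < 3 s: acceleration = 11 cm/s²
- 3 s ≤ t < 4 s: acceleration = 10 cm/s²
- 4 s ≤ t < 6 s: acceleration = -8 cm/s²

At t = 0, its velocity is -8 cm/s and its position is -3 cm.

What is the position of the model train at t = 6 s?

106.5 cm

On each constant-a segment, Δv = aΔt and Δx = v₀Δt + ½aΔt²; chain segment to segment.
0–3 s: v starts -8 cm/s; Δx = -8·3 + ½·11·3² = 25.5 cm; v ends 25 cm/s.
3–4 s: v starts 25 cm/s; Δx = 25·1 + ½·10·1² = 30 cm; v ends 35 cm/s.
4–6 s: v starts 35 cm/s; Δx = 35·2 + ½·-8·2² = 54 cm; v ends 19 cm/s.
x(6) = -3 + Σ Δx = 106.5 cm.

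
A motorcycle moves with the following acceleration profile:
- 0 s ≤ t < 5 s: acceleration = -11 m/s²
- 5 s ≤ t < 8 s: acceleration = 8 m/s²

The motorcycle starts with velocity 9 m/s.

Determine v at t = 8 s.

Δv equals the area under the a-t graph; then v = v₀ + Δv.
0–5 s: -11 × 5 = -55 m/s
5–8 s: 8 × 3 = 24 m/s
Δv = -31 m/s, so v(8) = 9 + (-31) = -22 m/s.

-22 m/s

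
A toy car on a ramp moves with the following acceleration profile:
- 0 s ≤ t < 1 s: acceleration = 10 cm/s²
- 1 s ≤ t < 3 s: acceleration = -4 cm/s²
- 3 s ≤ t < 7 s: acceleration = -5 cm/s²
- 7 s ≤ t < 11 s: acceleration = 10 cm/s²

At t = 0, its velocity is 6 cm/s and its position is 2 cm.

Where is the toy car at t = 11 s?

61 cm

On each constant-a segment, Δv = aΔt and Δx = v₀Δt + ½aΔt²; chain segment to segment.
0–1 s: v starts 6 cm/s; Δx = 6·1 + ½·10·1² = 11 cm; v ends 16 cm/s.
1–3 s: v starts 16 cm/s; Δx = 16·2 + ½·-4·2² = 24 cm; v ends 8 cm/s.
3–7 s: v starts 8 cm/s; Δx = 8·4 + ½·-5·4² = -8 cm; v ends -12 cm/s.
7–11 s: v starts -12 cm/s; Δx = -12·4 + ½·10·4² = 32 cm; v ends 28 cm/s.
x(11) = 2 + Σ Δx = 61 cm.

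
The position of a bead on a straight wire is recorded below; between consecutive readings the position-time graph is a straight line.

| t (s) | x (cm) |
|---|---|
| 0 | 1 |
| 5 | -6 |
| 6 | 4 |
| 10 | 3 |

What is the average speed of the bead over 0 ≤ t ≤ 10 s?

1.8 cm/s

Average speed = (total path length)/(elapsed time); on a piecewise-linear x-t graph the path length is Σ|Δx|.
0–5 s: |Δx| = |-6 − 1| = 7 cm
5–6 s: |Δx| = |4 − -6| = 10 cm
6–10 s: |Δx| = |3 − 4| = 1 cm
Total path = 18 cm; average speed = 18/10 = 1.8 cm/s.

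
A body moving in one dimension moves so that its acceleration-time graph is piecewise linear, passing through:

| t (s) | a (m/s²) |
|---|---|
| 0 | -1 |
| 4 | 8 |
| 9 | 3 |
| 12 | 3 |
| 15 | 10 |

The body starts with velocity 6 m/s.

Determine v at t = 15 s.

76 m/s

Δv equals the area under the a-t graph; then v = v₀ + Δv.
0–4 s: ½(-1 + 8)(4) = 14 m/s
4–9 s: ½(8 + 3)(5) = 27.5 m/s
9–12 s: 3 × 3 = 9 m/s
12–15 s: ½(3 + 10)(3) = 19.5 m/s
Δv = 70 m/s, so v(15) = 6 + (70) = 76 m/s.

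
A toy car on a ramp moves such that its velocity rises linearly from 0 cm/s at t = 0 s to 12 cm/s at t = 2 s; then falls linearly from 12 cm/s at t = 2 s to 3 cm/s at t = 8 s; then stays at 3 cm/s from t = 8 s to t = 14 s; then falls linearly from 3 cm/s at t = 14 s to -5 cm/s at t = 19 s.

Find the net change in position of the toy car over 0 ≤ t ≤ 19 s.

70 cm

Displacement is the signed area under the v-t curve.
0–2 s: ½(0 + 12)(2) = 12 cm
2–8 s: ½(12 + 3)(6) = 45 cm
8–14 s: 3 × 6 = 18 cm
14–19 s: ½(3 + -5)(5) = -5 cm
Net displacement = 70 cm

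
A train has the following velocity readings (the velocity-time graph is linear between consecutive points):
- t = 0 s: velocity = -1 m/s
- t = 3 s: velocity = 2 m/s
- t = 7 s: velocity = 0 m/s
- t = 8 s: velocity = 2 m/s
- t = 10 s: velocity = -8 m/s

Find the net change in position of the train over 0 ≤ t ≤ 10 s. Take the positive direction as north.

Displacement is the signed area under the v-t curve.
0–3 s: ½(-1 + 2)(3) = 1.5 m
3–7 s: ½(2 + 0)(4) = 4 m
7–8 s: ½(0 + 2)(1) = 1 m
8–10 s: ½(2 + -8)(2) = -6 m
Net displacement = 0.5 m

0.5 m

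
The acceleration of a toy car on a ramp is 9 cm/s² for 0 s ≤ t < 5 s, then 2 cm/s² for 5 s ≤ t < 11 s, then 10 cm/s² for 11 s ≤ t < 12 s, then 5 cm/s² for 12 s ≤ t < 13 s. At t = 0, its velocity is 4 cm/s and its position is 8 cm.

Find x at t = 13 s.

On each constant-a segment, Δv = aΔt and Δx = v₀Δt + ½aΔt²; chain segment to segment.
0–5 s: v starts 4 cm/s; Δx = 4·5 + ½·9·5² = 132.5 cm; v ends 49 cm/s.
5–11 s: v starts 49 cm/s; Δx = 49·6 + ½·2·6² = 330 cm; v ends 61 cm/s.
11–12 s: v starts 61 cm/s; Δx = 61·1 + ½·10·1² = 66 cm; v ends 71 cm/s.
12–13 s: v starts 71 cm/s; Δx = 71·1 + ½·5·1² = 73.5 cm; v ends 76 cm/s.
x(13) = 8 + Σ Δx = 610 cm.

610 cm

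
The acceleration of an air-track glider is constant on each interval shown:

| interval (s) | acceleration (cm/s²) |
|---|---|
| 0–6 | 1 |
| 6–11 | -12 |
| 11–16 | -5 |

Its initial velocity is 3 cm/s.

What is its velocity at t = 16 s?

-76 cm/s

Δv equals the area under the a-t graph; then v = v₀ + Δv.
0–6 s: 1 × 6 = 6 cm/s
6–11 s: -12 × 5 = -60 cm/s
11–16 s: -5 × 5 = -25 cm/s
Δv = -79 cm/s, so v(16) = 3 + (-79) = -76 cm/s.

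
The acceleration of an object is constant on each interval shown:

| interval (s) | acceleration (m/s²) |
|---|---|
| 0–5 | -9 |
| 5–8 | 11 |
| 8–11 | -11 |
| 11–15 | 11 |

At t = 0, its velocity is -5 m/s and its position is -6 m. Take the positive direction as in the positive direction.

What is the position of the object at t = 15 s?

On each constant-a segment, Δv = aΔt and Δx = v₀Δt + ½aΔt²; chain segment to segment.
0–5 s: v starts -5 m/s; Δx = -5·5 + ½·-9·5² = -137.5 m; v ends -50 m/s.
5–8 s: v starts -50 m/s; Δx = -50·3 + ½·11·3² = -100.5 m; v ends -17 m/s.
8–11 s: v starts -17 m/s; Δx = -17·3 + ½·-11·3² = -100.5 m; v ends -50 m/s.
11–15 s: v starts -50 m/s; Δx = -50·4 + ½·11·4² = -112 m; v ends -6 m/s.
x(15) = -6 + Σ Δx = -456.5 m.

-456.5 m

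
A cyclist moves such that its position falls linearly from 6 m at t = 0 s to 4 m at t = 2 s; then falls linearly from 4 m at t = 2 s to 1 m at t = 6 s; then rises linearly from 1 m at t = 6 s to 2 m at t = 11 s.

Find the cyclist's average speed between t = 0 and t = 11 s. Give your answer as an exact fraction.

Average speed = (total path length)/(elapsed time); on a piecewise-linear x-t graph the path length is Σ|Δx|.
0–2 s: |Δx| = |4 − 6| = 2 m
2–6 s: |Δx| = |1 − 4| = 3 m
6–11 s: |Δx| = |2 − 1| = 1 m
Total path = 6 m; average speed = 6/11 = 6/11 m/s.

6/11 m/s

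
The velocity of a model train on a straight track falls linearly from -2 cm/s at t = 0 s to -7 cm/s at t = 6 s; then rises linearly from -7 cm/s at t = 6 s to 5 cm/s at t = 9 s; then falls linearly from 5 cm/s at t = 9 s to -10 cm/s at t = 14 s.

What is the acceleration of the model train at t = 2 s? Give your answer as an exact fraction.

Acceleration is the slope of the v-t graph on 0–6 s: (-7 − -2)/(6 − 0) = -5/6 cm/s².

-5/6 cm/s²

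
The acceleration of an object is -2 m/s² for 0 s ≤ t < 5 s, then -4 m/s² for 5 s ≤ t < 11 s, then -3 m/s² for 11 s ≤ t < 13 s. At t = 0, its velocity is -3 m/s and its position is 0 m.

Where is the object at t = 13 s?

-270 m

On each constant-a segment, Δv = aΔt and Δx = v₀Δt + ½aΔt²; chain segment to segment.
0–5 s: v starts -3 m/s; Δx = -3·5 + ½·-2·5² = -40 m; v ends -13 m/s.
5–11 s: v starts -13 m/s; Δx = -13·6 + ½·-4·6² = -150 m; v ends -37 m/s.
11–13 s: v starts -37 m/s; Δx = -37·2 + ½·-3·2² = -80 m; v ends -43 m/s.
x(13) = 0 + Σ Δx = -270 m.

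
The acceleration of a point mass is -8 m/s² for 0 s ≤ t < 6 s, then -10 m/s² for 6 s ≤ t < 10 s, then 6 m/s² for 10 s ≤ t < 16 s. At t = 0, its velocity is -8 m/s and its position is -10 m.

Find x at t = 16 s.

On each constant-a segment, Δv = aΔt and Δx = v₀Δt + ½aΔt²; chain segment to segment.
0–6 s: v starts -8 m/s; Δx = -8·6 + ½·-8·6² = -192 m; v ends -56 m/s.
6–10 s: v starts -56 m/s; Δx = -56·4 + ½·-10·4² = -304 m; v ends -96 m/s.
10–16 s: v starts -96 m/s; Δx = -96·6 + ½·6·6² = -468 m; v ends -60 m/s.
x(16) = -10 + Σ Δx = -974 m.

-974 m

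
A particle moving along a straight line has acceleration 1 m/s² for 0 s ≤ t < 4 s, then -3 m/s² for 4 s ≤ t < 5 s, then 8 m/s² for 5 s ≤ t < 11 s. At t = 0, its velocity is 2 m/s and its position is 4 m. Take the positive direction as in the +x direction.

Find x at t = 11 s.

186.5 m

On each constant-a segment, Δv = aΔt and Δx = v₀Δt + ½aΔt²; chain segment to segment.
0–4 s: v starts 2 m/s; Δx = 2·4 + ½·1·4² = 16 m; v ends 6 m/s.
4–5 s: v starts 6 m/s; Δx = 6·1 + ½·-3·1² = 4.5 m; v ends 3 m/s.
5–11 s: v starts 3 m/s; Δx = 3·6 + ½·8·6² = 162 m; v ends 51 m/s.
x(11) = 4 + Σ Δx = 186.5 m.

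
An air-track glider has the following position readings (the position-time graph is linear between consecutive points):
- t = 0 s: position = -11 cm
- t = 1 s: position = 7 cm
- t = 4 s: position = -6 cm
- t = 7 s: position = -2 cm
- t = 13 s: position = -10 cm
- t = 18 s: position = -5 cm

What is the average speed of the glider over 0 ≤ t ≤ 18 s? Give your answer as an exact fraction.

Average speed = (total path length)/(elapsed time); on a piecewise-linear x-t graph the path length is Σ|Δx|.
0–1 s: |Δx| = |7 − -11| = 18 cm
1–4 s: |Δx| = |-6 − 7| = 13 cm
4–7 s: |Δx| = |-2 − -6| = 4 cm
7–13 s: |Δx| = |-10 − -2| = 8 cm
13–18 s: |Δx| = |-5 − -10| = 5 cm
Total path = 48 cm; average speed = 48/18 = 8/3 cm/s.

8/3 cm/s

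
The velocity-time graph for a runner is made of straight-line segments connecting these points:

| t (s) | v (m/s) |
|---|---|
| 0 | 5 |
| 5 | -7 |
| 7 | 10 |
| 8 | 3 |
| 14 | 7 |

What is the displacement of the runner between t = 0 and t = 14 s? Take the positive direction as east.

34.5 m

Net displacement equals the area under the velocity-time graph (areas below the axis count negative).
0–5 s: ½(5 + -7)(5) = -5 m
5–7 s: ½(-7 + 10)(2) = 3 m
7–8 s: ½(10 + 3)(1) = 6.5 m
8–14 s: ½(3 + 7)(6) = 30 m
Net displacement = 34.5 m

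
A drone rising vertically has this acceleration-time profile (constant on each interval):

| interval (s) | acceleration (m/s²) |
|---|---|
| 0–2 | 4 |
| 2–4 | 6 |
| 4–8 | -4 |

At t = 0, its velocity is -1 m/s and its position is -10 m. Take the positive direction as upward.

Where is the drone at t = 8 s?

66 m

On each constant-a segment, Δv = aΔt and Δx = v₀Δt + ½aΔt²; chain segment to segment.
0–2 s: v starts -1 m/s; Δx = -1·2 + ½·4·2² = 6 m; v ends 7 m/s.
2–4 s: v starts 7 m/s; Δx = 7·2 + ½·6·2² = 26 m; v ends 19 m/s.
4–8 s: v starts 19 m/s; Δx = 19·4 + ½·-4·4² = 44 m; v ends 3 m/s.
x(8) = -10 + Σ Δx = 66 m.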